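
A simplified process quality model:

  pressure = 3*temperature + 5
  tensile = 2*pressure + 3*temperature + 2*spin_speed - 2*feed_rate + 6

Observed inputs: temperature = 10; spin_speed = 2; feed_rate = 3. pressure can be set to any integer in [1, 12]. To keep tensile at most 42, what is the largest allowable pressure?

pressure = 4

Intervening on pressure fixes its value directly, overriding its dependence on temperature.
Substituting into the tensile equation gives tensile = 2*pressure + 34.
Require 2*pressure + 34 ≤ 42, so pressure ≤ 4.
The largest integer in [1, 12] satisfying this is 4.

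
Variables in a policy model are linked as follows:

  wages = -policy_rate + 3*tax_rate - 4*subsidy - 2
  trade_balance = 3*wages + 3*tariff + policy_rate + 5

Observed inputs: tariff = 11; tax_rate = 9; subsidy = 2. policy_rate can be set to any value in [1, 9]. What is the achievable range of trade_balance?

71 to 87

Substituting into the wages equation gives wages = -policy_rate + 17.
Substituting into the trade_balance equation gives trade_balance = -2*policy_rate + 89.
Linear in policy_rate, so extremes are at the endpoints: policy_rate = 1 gives trade_balance = 87; policy_rate = 9 gives trade_balance = 71.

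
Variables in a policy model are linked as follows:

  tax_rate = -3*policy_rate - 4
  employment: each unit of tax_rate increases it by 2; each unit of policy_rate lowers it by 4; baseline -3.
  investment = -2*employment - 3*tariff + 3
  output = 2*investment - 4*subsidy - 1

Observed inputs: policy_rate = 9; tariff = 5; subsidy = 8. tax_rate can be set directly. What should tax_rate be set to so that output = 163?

Intervening on tax_rate fixes its value directly, overriding its dependence on policy_rate.
Substituting into the employment equation gives employment = 2*tax_rate - 39.
Substituting into the investment equation gives investment = -4*tax_rate + 66.
output becomes -8*tax_rate + 99.
Solve -8*tax_rate + 99 = 163: tax_rate = (163 - 99) / -8 = -8.

tax_rate = -8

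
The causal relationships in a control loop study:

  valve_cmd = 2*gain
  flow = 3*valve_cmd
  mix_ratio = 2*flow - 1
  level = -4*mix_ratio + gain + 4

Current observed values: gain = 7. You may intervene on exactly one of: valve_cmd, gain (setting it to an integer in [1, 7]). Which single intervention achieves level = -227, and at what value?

Intervening on valve_cmd: level = -24*valve_cmd + 15. Reaching -227 requires valve_cmd = 121/12, not an integer.
Intervening on gain: with other inputs at their observed values, level = -47*gain + 8. Solving for -227 gives gain = 5, within [1, 7].

set gain = 5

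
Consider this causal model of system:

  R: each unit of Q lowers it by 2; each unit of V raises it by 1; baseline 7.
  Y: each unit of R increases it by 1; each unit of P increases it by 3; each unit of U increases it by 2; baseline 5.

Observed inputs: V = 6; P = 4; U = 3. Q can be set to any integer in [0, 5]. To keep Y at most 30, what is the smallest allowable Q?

Q = 3

Substituting into the R equation gives R = -2*Q + 13.
This gives Y = -2*Q + 36.
Require -2*Q + 36 ≤ 30, so Q ≥ 3.
The smallest integer in [0, 5] satisfying this is 3.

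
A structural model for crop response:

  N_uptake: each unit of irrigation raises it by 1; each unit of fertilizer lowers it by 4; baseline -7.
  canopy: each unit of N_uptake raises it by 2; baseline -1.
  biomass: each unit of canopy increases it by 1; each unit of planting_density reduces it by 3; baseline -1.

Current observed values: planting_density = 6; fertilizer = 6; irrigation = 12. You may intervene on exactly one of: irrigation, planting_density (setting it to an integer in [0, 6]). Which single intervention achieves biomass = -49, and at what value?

Intervening on irrigation: biomass = 2*irrigation - 82. Reaching -49 requires irrigation = 33/2, not an integer.
Intervening on planting_density: with other inputs at their observed values, biomass = -3*planting_density - 40. Solving for -49 gives planting_density = 3, within [0, 6].

set planting_density = 3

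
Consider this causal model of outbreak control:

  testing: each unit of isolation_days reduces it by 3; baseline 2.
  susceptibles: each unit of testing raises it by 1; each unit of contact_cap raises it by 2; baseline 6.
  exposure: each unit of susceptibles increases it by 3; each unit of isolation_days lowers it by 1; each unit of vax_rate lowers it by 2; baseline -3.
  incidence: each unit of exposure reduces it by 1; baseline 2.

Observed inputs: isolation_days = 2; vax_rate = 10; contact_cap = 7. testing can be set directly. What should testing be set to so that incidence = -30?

testing = -1

Intervening on testing fixes its value directly, overriding its dependence on isolation_days.
Substituting into the susceptibles equation gives susceptibles = testing + 20.
Substituting into the exposure equation gives exposure = 3*testing + 35.
So incidence = -3*testing - 33.
Solve -3*testing - 33 = -30: testing = (-30 + 33) / -3 = -1.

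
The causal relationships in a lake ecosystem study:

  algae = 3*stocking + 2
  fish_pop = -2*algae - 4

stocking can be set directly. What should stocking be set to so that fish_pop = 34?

Substituting into the fish_pop equation gives fish_pop = -6*stocking - 8.
Solve -6*stocking - 8 = 34: stocking = (34 + 8) / -6 = -7.

stocking = -7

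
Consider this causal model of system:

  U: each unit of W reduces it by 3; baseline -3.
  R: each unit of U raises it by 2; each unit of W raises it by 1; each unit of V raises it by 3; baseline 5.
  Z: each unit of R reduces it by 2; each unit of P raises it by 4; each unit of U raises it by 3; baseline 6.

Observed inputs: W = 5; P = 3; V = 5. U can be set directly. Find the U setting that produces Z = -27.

U = -5

Intervening on U fixes its value directly, overriding its dependence on W.
Substituting into the R equation gives R = 2*U + 25.
This gives Z = -U - 32.
Solve -U - 32 = -27: U = (-27 + 32) / -1 = -5.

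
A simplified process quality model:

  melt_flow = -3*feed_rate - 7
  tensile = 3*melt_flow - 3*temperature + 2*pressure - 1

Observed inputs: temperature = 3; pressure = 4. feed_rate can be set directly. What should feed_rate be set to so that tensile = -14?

Substituting into the tensile equation gives tensile = -9*feed_rate - 23.
Solve -9*feed_rate - 23 = -14: feed_rate = (-14 + 23) / -9 = -1.

feed_rate = -1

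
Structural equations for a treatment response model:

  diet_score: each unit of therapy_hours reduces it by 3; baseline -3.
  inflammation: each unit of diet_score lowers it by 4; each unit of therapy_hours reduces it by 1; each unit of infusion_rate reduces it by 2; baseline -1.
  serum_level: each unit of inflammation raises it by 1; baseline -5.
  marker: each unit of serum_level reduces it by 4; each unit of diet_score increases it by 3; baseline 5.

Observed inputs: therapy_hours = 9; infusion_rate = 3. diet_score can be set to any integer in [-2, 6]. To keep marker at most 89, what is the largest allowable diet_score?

Intervening on diet_score fixes its value directly, overriding its dependence on therapy_hours.
Substituting into the inflammation equation gives inflammation = -4*diet_score - 16.
Substituting into the serum_level equation gives serum_level = -4*diet_score - 21.
Substituting into the marker equation gives marker = 19*diet_score + 89.
Require 19*diet_score + 89 ≤ 89, so diet_score ≤ 0.
The largest integer in [-2, 6] satisfying this is 0.

diet_score = 0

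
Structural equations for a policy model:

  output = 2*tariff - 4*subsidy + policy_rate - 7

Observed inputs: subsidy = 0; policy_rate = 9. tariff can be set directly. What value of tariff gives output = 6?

Substituting into the output equation gives output = 2*tariff + 2.
Solve 2*tariff + 2 = 6: tariff = (6 - 2) / 2 = 2.

tariff = 2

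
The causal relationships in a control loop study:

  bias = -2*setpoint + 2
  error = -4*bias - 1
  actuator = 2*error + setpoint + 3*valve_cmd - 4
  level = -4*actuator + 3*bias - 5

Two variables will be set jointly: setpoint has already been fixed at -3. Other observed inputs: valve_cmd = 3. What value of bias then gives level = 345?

bias = 10

With setpoint held at -3:
Intervening on bias fixes its value directly, overriding its dependence on setpoint.
Substituting into the actuator equation gives actuator = -8*bias.
Substituting into the level equation gives level = 35*bias - 5.
Solve 35*bias - 5 = 345: bias = (345 + 5) / 35 = 10.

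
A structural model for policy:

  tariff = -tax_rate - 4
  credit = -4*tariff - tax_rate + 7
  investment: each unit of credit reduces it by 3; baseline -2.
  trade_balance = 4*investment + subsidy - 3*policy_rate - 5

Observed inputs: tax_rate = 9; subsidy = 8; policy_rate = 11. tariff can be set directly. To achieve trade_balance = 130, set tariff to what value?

tariff = 3

Intervening on tariff fixes its value directly, overriding its dependence on tax_rate.
Substituting into the credit equation gives credit = -4*tariff - 2.
Substituting into the investment equation gives investment = 12*tariff + 4.
Substituting into the trade_balance equation gives trade_balance = 48*tariff - 14.
Solve 48*tariff - 14 = 130: tariff = (130 + 14) / 48 = 3.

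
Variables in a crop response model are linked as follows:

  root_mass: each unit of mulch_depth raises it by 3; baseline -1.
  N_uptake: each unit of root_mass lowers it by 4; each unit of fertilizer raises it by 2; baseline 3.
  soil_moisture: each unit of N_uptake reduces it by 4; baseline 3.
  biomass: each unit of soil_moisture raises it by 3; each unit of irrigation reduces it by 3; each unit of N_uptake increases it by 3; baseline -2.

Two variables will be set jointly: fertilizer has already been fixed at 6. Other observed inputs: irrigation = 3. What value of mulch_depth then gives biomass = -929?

With fertilizer held at 6:
Substituting into the N_uptake equation gives N_uptake = -12*mulch_depth + 19.
So soil_moisture = 48*mulch_depth - 73.
Substituting into the biomass equation gives biomass = 108*mulch_depth - 173.
Solve 108*mulch_depth - 173 = -929: mulch_depth = (-929 + 173) / 108 = -7.

mulch_depth = -7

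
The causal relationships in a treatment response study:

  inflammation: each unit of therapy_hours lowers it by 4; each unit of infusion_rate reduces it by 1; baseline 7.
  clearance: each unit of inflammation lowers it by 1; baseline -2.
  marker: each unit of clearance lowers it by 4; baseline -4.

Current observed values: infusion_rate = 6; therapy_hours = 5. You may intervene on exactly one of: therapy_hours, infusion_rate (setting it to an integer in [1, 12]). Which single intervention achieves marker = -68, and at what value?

Intervening on therapy_hours: marker = -16*therapy_hours + 8. Reaching -68 requires therapy_hours = 19/4, not an integer.
Intervening on infusion_rate: with other inputs at their observed values, marker = -4*infusion_rate - 48. Solving for -68 gives infusion_rate = 5, within [1, 12].

set infusion_rate = 5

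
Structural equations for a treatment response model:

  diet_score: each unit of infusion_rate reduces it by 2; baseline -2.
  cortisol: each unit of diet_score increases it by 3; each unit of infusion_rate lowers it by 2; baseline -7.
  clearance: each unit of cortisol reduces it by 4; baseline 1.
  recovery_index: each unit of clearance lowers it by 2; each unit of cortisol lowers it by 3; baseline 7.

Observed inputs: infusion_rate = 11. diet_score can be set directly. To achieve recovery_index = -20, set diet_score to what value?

Intervening on diet_score fixes its value directly, overriding its dependence on infusion_rate.
Substituting into the cortisol equation gives cortisol = 3*diet_score - 29.
Substituting into the clearance equation gives clearance = -12*diet_score + 117.
This gives recovery_index = 15*diet_score - 140.
Solve 15*diet_score - 140 = -20: diet_score = (-20 + 140) / 15 = 8.

diet_score = 8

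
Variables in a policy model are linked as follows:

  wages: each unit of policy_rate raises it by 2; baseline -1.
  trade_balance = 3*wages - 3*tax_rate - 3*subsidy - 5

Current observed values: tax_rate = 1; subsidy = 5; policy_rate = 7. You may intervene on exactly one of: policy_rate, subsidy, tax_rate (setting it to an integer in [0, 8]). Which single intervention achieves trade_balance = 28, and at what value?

Intervening on policy_rate: trade_balance = 6*policy_rate - 26. Reaching 28 requires policy_rate = 9, outside [0, 8].
Intervening on subsidy: with other inputs at their observed values, trade_balance = -3*subsidy + 31. Solving for 28 gives subsidy = 1, within [0, 8].
Intervening on tax_rate: trade_balance = -3*tax_rate + 19. Reaching 28 requires tax_rate = -3, outside [0, 8].

set subsidy = 1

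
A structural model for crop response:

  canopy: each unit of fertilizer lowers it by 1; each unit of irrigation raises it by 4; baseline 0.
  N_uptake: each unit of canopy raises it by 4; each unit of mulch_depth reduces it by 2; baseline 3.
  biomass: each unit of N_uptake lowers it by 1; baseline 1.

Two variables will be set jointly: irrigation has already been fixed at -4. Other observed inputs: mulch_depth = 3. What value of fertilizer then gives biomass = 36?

fertilizer = -8

With irrigation held at -4:
Substituting into the canopy equation gives canopy = -fertilizer - 16.
So N_uptake = -4*fertilizer - 67.
Substituting into the biomass equation gives biomass = 4*fertilizer + 68.
Solve 4*fertilizer + 68 = 36: fertilizer = (36 - 68) / 4 = -8.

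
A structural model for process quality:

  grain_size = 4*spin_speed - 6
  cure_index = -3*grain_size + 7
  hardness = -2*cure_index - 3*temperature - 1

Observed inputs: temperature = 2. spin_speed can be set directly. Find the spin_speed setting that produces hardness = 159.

Substituting into the cure_index equation gives cure_index = -12*spin_speed + 25.
This gives hardness = 24*spin_speed - 57.
Solve 24*spin_speed - 57 = 159: spin_speed = (159 + 57) / 24 = 9.

spin_speed = 9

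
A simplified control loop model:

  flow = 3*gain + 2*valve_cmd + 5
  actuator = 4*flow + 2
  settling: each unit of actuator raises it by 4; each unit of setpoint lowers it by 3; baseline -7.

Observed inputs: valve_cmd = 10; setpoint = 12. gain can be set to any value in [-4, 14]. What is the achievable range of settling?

Substituting into the flow equation gives flow = 3*gain + 25.
So actuator = 12*gain + 102.
This gives settling = 48*gain + 365.
Linear in gain, so extremes are at the endpoints: gain = -4 gives settling = 173; gain = 14 gives settling = 1037.

173 to 1037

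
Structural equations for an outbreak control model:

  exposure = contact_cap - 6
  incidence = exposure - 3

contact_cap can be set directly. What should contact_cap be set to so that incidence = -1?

contact_cap = 8

Substituting into the incidence equation gives incidence = contact_cap - 9.
Solve contact_cap - 9 = -1: contact_cap = (-1 + 9) / 1 = 8.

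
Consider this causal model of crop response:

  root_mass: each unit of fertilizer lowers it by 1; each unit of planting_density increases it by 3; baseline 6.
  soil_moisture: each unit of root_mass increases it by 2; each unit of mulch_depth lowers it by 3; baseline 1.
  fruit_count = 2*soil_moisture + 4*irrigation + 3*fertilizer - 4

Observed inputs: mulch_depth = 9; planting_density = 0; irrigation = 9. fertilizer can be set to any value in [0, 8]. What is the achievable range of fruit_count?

-4 to 4

Substituting into the root_mass equation gives root_mass = -fertilizer + 6.
soil_moisture becomes -2*fertilizer - 14.
Substituting into the fruit_count equation gives fruit_count = -fertilizer + 4.
Linear in fertilizer, so extremes are at the endpoints: fertilizer = 0 gives fruit_count = 4; fertilizer = 8 gives fruit_count = -4.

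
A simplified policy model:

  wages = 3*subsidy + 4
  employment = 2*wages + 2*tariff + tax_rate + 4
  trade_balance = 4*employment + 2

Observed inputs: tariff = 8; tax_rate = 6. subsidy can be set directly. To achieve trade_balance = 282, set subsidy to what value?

subsidy = 6

Substituting into the employment equation gives employment = 6*subsidy + 34.
Substituting into the trade_balance equation gives trade_balance = 24*subsidy + 138.
Solve 24*subsidy + 138 = 282: subsidy = (282 - 138) / 24 = 6.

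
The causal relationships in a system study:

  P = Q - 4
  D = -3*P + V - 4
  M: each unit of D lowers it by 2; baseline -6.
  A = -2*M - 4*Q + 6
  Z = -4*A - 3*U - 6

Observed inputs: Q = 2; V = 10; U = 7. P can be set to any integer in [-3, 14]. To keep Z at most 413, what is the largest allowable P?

P = 12

Intervening on P fixes its value directly, overriding its dependence on Q.
Substituting into the D equation gives D = -3*P + 6.
This gives M = 6*P - 18.
Substituting into the A equation gives A = -12*P + 34.
Z becomes 48*P - 163.
Require 48*P - 163 ≤ 413, so P ≤ 12.
The largest integer in [-3, 14] satisfying this is 12.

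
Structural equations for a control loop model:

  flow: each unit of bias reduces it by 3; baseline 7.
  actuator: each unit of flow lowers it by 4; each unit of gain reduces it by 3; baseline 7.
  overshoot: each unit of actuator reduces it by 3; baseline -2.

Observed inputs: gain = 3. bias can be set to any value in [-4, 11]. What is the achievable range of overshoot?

-308 to 232

Substituting into the actuator equation gives actuator = 12*bias - 30.
overshoot becomes -36*bias + 88.
Linear in bias, so extremes are at the endpoints: bias = -4 gives overshoot = 232; bias = 11 gives overshoot = -308.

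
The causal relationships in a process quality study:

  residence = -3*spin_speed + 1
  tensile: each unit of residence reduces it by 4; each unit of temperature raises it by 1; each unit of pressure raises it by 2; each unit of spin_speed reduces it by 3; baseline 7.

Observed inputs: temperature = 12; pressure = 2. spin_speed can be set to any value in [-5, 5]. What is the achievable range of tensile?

Substituting into the tensile equation gives tensile = 9*spin_speed + 19.
Linear in spin_speed, so extremes are at the endpoints: spin_speed = -5 gives tensile = -26; spin_speed = 5 gives tensile = 64.

-26 to 64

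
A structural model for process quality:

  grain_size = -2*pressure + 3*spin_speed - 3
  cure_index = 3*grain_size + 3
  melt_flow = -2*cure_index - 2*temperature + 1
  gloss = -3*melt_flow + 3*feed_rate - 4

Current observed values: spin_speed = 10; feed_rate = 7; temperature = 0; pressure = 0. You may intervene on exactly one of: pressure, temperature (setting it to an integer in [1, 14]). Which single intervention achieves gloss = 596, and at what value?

Intervening on pressure: gloss = -36*pressure + 518. Reaching 596 requires pressure = -13/6, not an integer.
Intervening on temperature: with other inputs at their observed values, gloss = 6*temperature + 518. Solving for 596 gives temperature = 13, within [1, 14].

set temperature = 13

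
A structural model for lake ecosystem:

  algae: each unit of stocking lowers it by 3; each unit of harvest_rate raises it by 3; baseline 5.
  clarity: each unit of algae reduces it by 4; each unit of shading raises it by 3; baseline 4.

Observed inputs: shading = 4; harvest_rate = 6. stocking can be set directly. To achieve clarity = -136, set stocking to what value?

Substituting into the algae equation gives algae = -3*stocking + 23.
Substituting into the clarity equation gives clarity = 12*stocking - 76.
Solve 12*stocking - 76 = -136: stocking = (-136 + 76) / 12 = -5.

stocking = -5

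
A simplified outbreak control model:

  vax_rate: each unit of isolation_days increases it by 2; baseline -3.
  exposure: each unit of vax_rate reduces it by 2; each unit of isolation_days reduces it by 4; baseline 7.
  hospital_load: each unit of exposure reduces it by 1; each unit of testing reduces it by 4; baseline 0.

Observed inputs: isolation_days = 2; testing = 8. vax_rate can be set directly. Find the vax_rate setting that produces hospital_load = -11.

Intervening on vax_rate fixes its value directly, overriding its dependence on isolation_days.
Substituting into the exposure equation gives exposure = -2*vax_rate - 1.
Substituting into the hospital_load equation gives hospital_load = 2*vax_rate - 31.
Solve 2*vax_rate - 31 = -11: vax_rate = (-11 + 31) / 2 = 10.

vax_rate = 10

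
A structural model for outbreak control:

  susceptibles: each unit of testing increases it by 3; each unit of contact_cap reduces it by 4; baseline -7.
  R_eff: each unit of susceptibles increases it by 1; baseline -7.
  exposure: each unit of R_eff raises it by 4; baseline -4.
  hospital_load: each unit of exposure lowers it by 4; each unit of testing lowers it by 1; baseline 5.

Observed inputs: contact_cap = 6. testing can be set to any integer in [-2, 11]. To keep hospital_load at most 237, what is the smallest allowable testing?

testing = 8

Substituting into the susceptibles equation gives susceptibles = 3*testing - 31.
R_eff becomes 3*testing - 38.
So exposure = 12*testing - 156.
Substituting into the hospital_load equation gives hospital_load = -49*testing + 629.
Require -49*testing + 629 ≤ 237, so testing ≥ 8.
The smallest integer in [-2, 11] satisfying this is 8.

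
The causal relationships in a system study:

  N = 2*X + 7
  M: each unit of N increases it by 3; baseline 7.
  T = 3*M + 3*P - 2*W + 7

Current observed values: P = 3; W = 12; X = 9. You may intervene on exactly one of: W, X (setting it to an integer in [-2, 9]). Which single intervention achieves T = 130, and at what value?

set X = 3

Intervening on W: T = -2*W + 262. Reaching 130 requires W = 66, outside [-2, 9].
Intervening on X: with other inputs at their observed values, T = 18*X + 76. Solving for 130 gives X = 3, within [-2, 9].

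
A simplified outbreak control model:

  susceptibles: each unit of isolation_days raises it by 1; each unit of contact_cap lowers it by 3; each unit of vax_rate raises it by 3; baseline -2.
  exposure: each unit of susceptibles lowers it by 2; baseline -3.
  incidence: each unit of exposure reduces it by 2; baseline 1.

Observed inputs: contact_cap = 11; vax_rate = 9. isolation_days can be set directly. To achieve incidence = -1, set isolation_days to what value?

isolation_days = 6

Substituting into the susceptibles equation gives susceptibles = isolation_days - 8.
So exposure = -2*isolation_days + 13.
Substituting into the incidence equation gives incidence = 4*isolation_days - 25.
Solve 4*isolation_days - 25 = -1: isolation_days = (-1 + 25) / 4 = 6.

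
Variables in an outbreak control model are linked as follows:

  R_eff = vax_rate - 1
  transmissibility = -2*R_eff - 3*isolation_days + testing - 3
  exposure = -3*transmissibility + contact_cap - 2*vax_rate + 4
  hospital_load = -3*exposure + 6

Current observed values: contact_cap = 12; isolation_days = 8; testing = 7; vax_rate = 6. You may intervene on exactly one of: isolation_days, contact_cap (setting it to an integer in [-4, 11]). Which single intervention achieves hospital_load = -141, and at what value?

Intervening on isolation_days: with other inputs at their observed values, hospital_load = -27*isolation_days - 60. Solving for -141 gives isolation_days = 3, within [-4, 11].
Intervening on contact_cap: hospital_load = -3*contact_cap - 240. Reaching -141 requires contact_cap = -33, outside [-4, 11].

set isolation_days = 3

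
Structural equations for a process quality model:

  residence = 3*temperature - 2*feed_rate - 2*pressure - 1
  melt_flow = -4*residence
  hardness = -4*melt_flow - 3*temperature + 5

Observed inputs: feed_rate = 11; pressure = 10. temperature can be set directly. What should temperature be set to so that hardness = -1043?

Substituting into the residence equation gives residence = 3*temperature - 43.
melt_flow becomes -12*temperature + 172.
This gives hardness = 45*temperature - 683.
Solve 45*temperature - 683 = -1043: temperature = (-1043 + 683) / 45 = -8.

temperature = -8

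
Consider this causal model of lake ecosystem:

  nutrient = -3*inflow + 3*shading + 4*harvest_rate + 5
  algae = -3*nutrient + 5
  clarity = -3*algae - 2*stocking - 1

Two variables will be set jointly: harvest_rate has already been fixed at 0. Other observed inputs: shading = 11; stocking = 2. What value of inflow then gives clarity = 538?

With harvest_rate held at 0:
Substituting into the nutrient equation gives nutrient = -3*inflow + 38.
algae becomes 9*inflow - 109.
Substituting into the clarity equation gives clarity = -27*inflow + 322.
Solve -27*inflow + 322 = 538: inflow = (538 - 322) / -27 = -8.

inflow = -8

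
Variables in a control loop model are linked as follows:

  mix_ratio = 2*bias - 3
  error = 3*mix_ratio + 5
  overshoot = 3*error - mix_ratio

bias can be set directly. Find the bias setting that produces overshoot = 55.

Substituting into the error equation gives error = 6*bias - 4.
Substituting into the overshoot equation gives overshoot = 16*bias - 9.
Solve 16*bias - 9 = 55: bias = (55 + 9) / 16 = 4.

bias = 4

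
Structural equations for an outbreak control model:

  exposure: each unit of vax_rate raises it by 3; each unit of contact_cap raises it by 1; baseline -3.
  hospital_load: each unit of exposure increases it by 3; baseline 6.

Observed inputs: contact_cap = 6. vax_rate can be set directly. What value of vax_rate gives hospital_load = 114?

Substituting into the exposure equation gives exposure = 3*vax_rate + 3.
This gives hospital_load = 9*vax_rate + 15.
Solve 9*vax_rate + 15 = 114: vax_rate = (114 - 15) / 9 = 11.

vax_rate = 11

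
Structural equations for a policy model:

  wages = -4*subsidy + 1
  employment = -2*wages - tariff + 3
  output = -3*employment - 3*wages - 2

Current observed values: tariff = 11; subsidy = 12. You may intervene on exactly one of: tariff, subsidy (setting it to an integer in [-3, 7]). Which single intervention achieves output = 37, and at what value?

Intervening on tariff: output = 3*tariff - 152. Reaching 37 requires tariff = 63, outside [-3, 7].
Intervening on subsidy: with other inputs at their observed values, output = -12*subsidy + 25. Solving for 37 gives subsidy = -1, within [-3, 7].

set subsidy = -1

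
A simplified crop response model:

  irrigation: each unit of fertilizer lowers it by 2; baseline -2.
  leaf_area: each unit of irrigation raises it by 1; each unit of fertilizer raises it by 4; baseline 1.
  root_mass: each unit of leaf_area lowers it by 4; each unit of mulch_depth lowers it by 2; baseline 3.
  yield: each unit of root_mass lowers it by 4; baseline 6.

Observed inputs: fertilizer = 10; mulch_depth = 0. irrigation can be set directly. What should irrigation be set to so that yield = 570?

Intervening on irrigation fixes its value directly, overriding its dependence on fertilizer.
Substituting into the leaf_area equation gives leaf_area = irrigation + 41.
Substituting into the root_mass equation gives root_mass = -4*irrigation - 161.
So yield = 16*irrigation + 650.
Solve 16*irrigation + 650 = 570: irrigation = (570 - 650) / 16 = -5.

irrigation = -5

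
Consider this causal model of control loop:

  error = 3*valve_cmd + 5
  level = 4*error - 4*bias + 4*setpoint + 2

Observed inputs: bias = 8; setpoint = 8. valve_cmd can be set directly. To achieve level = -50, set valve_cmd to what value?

valve_cmd = -6

Substituting into the level equation gives level = 12*valve_cmd + 22.
Solve 12*valve_cmd + 22 = -50: valve_cmd = (-50 - 22) / 12 = -6.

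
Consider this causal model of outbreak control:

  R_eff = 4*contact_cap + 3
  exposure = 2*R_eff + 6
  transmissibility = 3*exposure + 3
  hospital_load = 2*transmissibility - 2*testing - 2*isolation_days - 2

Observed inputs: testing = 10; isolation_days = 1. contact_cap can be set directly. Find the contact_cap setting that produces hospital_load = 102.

contact_cap = 1

Substituting into the exposure equation gives exposure = 8*contact_cap + 12.
So transmissibility = 24*contact_cap + 39.
hospital_load becomes 48*contact_cap + 54.
Solve 48*contact_cap + 54 = 102: contact_cap = (102 - 54) / 48 = 1.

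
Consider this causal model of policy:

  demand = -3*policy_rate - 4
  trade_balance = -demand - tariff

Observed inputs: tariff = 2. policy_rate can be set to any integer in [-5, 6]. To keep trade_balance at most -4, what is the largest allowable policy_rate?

policy_rate = -2

Substituting into the trade_balance equation gives trade_balance = 3*policy_rate + 2.
Require 3*policy_rate + 2 ≤ -4, so policy_rate ≤ -2.
The largest integer in [-5, 6] satisfying this is -2.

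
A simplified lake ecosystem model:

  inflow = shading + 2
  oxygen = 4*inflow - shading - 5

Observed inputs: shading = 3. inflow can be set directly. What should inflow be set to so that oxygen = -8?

inflow = 0

Intervening on inflow fixes its value directly, overriding its dependence on shading.
Substituting into the oxygen equation gives oxygen = 4*inflow - 8.
Solve 4*inflow - 8 = -8: inflow = (-8 + 8) / 4 = 0.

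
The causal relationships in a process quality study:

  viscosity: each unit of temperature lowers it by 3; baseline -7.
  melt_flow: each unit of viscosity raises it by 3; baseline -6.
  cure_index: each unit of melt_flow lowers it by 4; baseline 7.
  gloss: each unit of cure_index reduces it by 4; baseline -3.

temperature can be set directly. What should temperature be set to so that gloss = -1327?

Substituting into the melt_flow equation gives melt_flow = -9*temperature - 27.
cure_index becomes 36*temperature + 115.
So gloss = -144*temperature - 463.
Solve -144*temperature - 463 = -1327: temperature = (-1327 + 463) / -144 = 6.

temperature = 6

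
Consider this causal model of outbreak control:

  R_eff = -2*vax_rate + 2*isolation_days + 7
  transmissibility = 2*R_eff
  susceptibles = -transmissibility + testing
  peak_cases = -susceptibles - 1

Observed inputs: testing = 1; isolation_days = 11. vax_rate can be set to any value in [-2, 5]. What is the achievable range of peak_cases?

Substituting into the R_eff equation gives R_eff = -2*vax_rate + 29.
Substituting into the transmissibility equation gives transmissibility = -4*vax_rate + 58.
Substituting into the susceptibles equation gives susceptibles = 4*vax_rate - 57.
Substituting into the peak_cases equation gives peak_cases = -4*vax_rate + 56.
Linear in vax_rate, so extremes are at the endpoints: vax_rate = -2 gives peak_cases = 64; vax_rate = 5 gives peak_cases = 36.

36 to 64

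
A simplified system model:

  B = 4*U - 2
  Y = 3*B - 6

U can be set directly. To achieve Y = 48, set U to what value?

U = 5

Substituting into the Y equation gives Y = 12*U - 12.
Solve 12*U - 12 = 48: U = (48 + 12) / 12 = 5.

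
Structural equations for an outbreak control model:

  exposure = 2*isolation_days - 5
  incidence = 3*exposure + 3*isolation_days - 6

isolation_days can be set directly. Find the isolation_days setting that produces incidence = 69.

isolation_days = 10

Substituting into the incidence equation gives incidence = 9*isolation_days - 21.
Solve 9*isolation_days - 21 = 69: isolation_days = (69 + 21) / 9 = 10.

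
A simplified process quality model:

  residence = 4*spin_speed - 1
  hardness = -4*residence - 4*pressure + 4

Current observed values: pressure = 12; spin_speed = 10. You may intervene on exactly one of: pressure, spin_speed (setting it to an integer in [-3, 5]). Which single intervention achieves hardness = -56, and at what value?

Intervening on pressure: hardness = -4*pressure - 152. Reaching -56 requires pressure = -24, outside [-3, 5].
Intervening on spin_speed: with other inputs at their observed values, hardness = -16*spin_speed - 40. Solving for -56 gives spin_speed = 1, within [-3, 5].

set spin_speed = 1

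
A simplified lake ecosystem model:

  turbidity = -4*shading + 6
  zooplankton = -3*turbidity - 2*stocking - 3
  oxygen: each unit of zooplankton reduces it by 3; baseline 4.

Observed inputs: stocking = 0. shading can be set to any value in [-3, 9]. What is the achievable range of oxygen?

-257 to 175

Substituting into the zooplankton equation gives zooplankton = 12*shading - 21.
Substituting into the oxygen equation gives oxygen = -36*shading + 67.
Linear in shading, so extremes are at the endpoints: shading = -3 gives oxygen = 175; shading = 9 gives oxygen = -257.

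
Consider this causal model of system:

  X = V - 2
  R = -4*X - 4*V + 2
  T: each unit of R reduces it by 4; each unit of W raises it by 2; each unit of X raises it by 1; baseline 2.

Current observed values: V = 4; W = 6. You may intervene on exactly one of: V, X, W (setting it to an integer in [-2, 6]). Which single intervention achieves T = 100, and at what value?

Intervening on V: T = 33*V - 28. Reaching 100 requires V = 128/33, not an integer.
Intervening on X: T = 17*X + 70. Reaching 100 requires X = 30/17, not an integer.
Intervening on W: with other inputs at their observed values, T = 2*W + 92. Solving for 100 gives W = 4, within [-2, 6].

set W = 4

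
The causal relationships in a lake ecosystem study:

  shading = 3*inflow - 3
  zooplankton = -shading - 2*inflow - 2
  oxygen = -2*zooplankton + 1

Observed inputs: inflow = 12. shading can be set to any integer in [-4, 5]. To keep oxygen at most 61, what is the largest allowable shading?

Intervening on shading fixes its value directly, overriding its dependence on inflow.
Substituting into the zooplankton equation gives zooplankton = -shading - 26.
So oxygen = 2*shading + 53.
Require 2*shading + 53 ≤ 61, so shading ≤ 4.
The largest integer in [-4, 5] satisfying this is 4.

shading = 4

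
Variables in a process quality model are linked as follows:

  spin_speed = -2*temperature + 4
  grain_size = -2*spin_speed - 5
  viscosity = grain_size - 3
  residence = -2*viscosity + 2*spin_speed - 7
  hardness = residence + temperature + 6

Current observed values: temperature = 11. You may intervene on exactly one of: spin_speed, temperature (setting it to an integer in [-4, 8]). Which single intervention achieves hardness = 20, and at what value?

Intervening on spin_speed: with other inputs at their observed values, hardness = 6*spin_speed + 26. Solving for 20 gives spin_speed = -1, within [-4, 8].
Intervening on temperature: hardness = -11*temperature + 39. Reaching 20 requires temperature = 19/11, not an integer.

set spin_speed = -1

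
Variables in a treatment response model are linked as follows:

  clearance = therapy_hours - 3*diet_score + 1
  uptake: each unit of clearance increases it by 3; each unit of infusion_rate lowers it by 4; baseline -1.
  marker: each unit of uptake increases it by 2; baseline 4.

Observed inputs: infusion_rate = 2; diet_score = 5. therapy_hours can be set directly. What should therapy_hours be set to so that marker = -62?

therapy_hours = 6

Substituting into the clearance equation gives clearance = therapy_hours - 14.
This gives uptake = 3*therapy_hours - 51.
Substituting into the marker equation gives marker = 6*therapy_hours - 98.
Solve 6*therapy_hours - 98 = -62: therapy_hours = (-62 + 98) / 6 = 6.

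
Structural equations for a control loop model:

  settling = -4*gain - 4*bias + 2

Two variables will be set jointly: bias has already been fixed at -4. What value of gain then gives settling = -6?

With bias held at -4:
Substituting into the settling equation gives settling = -4*gain + 18.
Solve -4*gain + 18 = -6: gain = (-6 - 18) / -4 = 6.

gain = 6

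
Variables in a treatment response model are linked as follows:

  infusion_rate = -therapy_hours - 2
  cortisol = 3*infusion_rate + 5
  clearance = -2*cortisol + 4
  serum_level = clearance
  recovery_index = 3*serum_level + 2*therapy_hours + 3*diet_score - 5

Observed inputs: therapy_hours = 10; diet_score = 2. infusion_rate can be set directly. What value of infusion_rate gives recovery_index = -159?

infusion_rate = 9

Intervening on infusion_rate fixes its value directly, overriding its dependence on therapy_hours.
Substituting into the clearance equation gives clearance = -6*infusion_rate - 6.
So serum_level = -6*infusion_rate - 6.
Substituting into the recovery_index equation gives recovery_index = -18*infusion_rate + 3.
Solve -18*infusion_rate + 3 = -159: infusion_rate = (-159 - 3) / -18 = 9.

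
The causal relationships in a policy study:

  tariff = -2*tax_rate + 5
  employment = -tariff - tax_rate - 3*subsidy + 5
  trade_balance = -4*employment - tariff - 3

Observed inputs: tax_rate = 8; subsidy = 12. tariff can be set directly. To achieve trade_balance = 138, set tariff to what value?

Intervening on tariff fixes its value directly, overriding its dependence on tax_rate.
Substituting into the employment equation gives employment = -tariff - 39.
Substituting into the trade_balance equation gives trade_balance = 3*tariff + 153.
Solve 3*tariff + 153 = 138: tariff = (138 - 153) / 3 = -5.

tariff = -5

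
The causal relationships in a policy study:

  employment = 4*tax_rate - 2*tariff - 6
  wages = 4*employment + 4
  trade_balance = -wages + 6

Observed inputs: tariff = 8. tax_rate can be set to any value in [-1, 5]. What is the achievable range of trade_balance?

10 to 106

Substituting into the employment equation gives employment = 4*tax_rate - 22.
This gives wages = 16*tax_rate - 84.
Substituting into the trade_balance equation gives trade_balance = -16*tax_rate + 90.
Linear in tax_rate, so extremes are at the endpoints: tax_rate = -1 gives trade_balance = 106; tax_rate = 5 gives trade_balance = 10.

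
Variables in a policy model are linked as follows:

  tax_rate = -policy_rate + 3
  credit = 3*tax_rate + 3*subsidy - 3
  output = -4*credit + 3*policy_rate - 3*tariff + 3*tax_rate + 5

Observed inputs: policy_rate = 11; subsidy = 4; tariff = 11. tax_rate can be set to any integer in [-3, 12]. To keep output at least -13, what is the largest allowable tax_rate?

tax_rate = -2

Intervening on tax_rate fixes its value directly, overriding its dependence on policy_rate.
Substituting into the credit equation gives credit = 3*tax_rate + 9.
This gives output = -9*tax_rate - 31.
Require -9*tax_rate - 31 ≥ -13, so tax_rate ≤ -2.
The largest integer in [-3, 12] satisfying this is -2.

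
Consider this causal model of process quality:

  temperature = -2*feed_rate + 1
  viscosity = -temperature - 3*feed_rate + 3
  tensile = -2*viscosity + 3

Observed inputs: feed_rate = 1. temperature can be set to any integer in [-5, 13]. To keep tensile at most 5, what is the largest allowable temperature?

temperature = 1

Intervening on temperature fixes its value directly, overriding its dependence on feed_rate.
Substituting into the viscosity equation gives viscosity = -temperature.
Substituting into the tensile equation gives tensile = 2*temperature + 3.
Require 2*temperature + 3 ≤ 5, so temperature ≤ 1.
The largest integer in [-5, 13] satisfying this is 1.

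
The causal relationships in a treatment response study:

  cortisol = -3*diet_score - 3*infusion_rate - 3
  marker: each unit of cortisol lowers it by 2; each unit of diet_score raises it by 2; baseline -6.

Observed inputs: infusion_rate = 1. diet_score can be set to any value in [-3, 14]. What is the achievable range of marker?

-18 to 118

Substituting into the cortisol equation gives cortisol = -3*diet_score - 6.
marker becomes 8*diet_score + 6.
Linear in diet_score, so extremes are at the endpoints: diet_score = -3 gives marker = -18; diet_score = 14 gives marker = 118.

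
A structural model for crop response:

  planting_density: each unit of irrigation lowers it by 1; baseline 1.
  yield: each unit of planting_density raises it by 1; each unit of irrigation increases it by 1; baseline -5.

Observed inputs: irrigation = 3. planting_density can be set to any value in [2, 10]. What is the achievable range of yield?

Intervening on planting_density fixes its value directly, overriding its dependence on irrigation.
Substituting into the yield equation gives yield = planting_density - 2.
Linear in planting_density, so extremes are at the endpoints: planting_density = 2 gives yield = 0; planting_density = 10 gives yield = 8.

0 to 8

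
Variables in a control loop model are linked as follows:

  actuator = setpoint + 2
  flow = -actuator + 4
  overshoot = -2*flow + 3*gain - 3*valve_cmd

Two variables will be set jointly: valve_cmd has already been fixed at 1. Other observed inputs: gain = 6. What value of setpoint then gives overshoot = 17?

With valve_cmd held at 1:
Substituting into the flow equation gives flow = -setpoint + 2.
overshoot becomes 2*setpoint + 11.
Solve 2*setpoint + 11 = 17: setpoint = (17 - 11) / 2 = 3.

setpoint = 3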